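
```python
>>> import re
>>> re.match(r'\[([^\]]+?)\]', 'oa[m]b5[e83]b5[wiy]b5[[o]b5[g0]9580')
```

None

With `match`, the pattern is implicitly anchored at the beginning.
Here position 0 doesn't satisfy it, so the call returns None.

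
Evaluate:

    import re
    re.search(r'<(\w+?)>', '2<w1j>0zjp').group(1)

'w1j'

The match spans [1:6] → '<w1j>'.
Captured: group 1 = 'w1j'.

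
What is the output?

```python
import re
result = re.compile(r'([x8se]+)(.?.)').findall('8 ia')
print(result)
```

[('8', ' i')]

Pattern: one or more of one of [x8se] (captured); then optionally any character, then any character (captured).
Matches: at [0:3] match '8 i', groups = ('8', ' i').
`findall` packs the 2 group values into a tuple for every match.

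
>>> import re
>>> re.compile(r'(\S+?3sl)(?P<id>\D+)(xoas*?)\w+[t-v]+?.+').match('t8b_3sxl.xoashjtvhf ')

The pattern matches one or more of a non-whitespace character (lazy), then the literal '3sl' (captured); then one or more of a non-digit (captured as 'id'); then the literal 'xoa', then zero or more of a literal 's' (lazy) (captured); then one or more of a word character, then one or more of a character in [t-v] (lazy), then one or more of any character.
With `match`, the pattern is implicitly anchored at the beginning.
Here the pattern fails at index 0, so the call returns None.

None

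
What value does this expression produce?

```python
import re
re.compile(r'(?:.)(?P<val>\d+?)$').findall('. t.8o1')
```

['1']

The pattern matches any character (non-capturing group); then one or more of a digit (lazy) (captured as 'val'); then anchored at the end.
Because there's exactly one group, `findall` drops the full match and keeps group 1 from the one hit.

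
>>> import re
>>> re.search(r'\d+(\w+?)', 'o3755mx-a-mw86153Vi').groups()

('m',)

The match spans [1:6] → '3755m'.
Captured: group 1 = 'm'.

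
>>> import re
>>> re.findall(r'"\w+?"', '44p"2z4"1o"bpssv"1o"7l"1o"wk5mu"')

Since nothing is captured, `findall` lists the 4 matched substrings directly.

['"2z4"', '"bpssv"', '"7l"', '"wk5mu"']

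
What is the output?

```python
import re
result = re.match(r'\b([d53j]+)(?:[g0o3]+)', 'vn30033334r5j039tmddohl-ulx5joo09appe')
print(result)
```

The pattern matches a word boundary (`\b`, zero-width); then one or more of one of [d53j] (captured); then one or more of one of [g0o3] (non-capturing group).
`match` is anchored at position 0; if the pattern doesn't fit there, it returns None.
Here the pattern fails at index 0, so the call returns None.

None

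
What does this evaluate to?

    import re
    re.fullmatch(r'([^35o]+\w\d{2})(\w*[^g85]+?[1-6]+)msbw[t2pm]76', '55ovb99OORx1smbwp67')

None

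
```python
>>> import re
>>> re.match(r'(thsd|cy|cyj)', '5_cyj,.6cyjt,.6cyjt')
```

None

With `match`, the pattern is implicitly anchored at the beginning.
Here the pattern fails at index 0, so the call returns None.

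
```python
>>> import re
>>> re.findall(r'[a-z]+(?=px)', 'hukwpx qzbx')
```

['hukw']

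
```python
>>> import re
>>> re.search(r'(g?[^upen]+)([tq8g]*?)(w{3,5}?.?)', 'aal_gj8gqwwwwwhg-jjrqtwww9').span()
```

The pattern matches optionally a literal 'g', then one or more of any character except [upen] (captured); then zero or more of one of [tq8g] (lazy) (captured); then 3 to 5 of the literal 'w' (lazy), then optionally any character (captured).
The match spans [0:26] → 'aal_gj8gqwwwwwhg-jjrqtwww9'.

(0, 26)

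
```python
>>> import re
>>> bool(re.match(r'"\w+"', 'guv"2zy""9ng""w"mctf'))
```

False

With `match`, the pattern is implicitly anchored at the beginning.
Here the string doesn't start with a match, so the call returns None, and `bool(None)` is False.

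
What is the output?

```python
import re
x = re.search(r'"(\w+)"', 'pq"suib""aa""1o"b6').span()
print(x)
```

`search` walks the string left to right and returns the first match it finds.
The match spans [2:8] → '"suib"'.
Captured: group 1 = 'suib'.

(2, 8)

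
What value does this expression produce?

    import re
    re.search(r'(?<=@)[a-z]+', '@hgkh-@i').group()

'hgkh'

The `(?=…)`/`(?<=…)` assertion just peeks at neighbouring text; it doesn't advance the match position.
The match spans [1:5] → 'hgkh'.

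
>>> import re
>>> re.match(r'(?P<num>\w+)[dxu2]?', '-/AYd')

The pattern matches one or more of a word character (captured as 'num'); then optionally one of [dxu2].
`re.match` won't scan ahead — the pattern has to work from the very first character.
Here position 0 doesn't satisfy it, so the call returns None.

None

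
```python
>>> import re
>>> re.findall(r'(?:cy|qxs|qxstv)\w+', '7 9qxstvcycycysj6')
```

No capturing groups, so `findall` returns the 1 full match string.

['qxstvcycycysj6']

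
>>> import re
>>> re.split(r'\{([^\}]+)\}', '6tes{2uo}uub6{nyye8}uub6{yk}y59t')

With a capturing group present, the delimiter's captured portion is kept in the result list.

['6tes', '2uo', 'uub6', 'nyye8', 'uub6', 'yk', 'y59t']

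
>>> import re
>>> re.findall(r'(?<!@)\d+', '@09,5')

A negative assertion filters positions out without eating any characters.
Matches: at [2:3] → '9'; at [4:5] → '5'.
`findall` yields the raw match text (2 of them) because the pattern has no groups.

['9', '5']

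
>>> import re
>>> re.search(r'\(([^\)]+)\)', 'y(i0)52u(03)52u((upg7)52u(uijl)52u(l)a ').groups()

('i0',)

The match spans [1:5] → '(i0)'.
Captured: group 1 = 'i0'.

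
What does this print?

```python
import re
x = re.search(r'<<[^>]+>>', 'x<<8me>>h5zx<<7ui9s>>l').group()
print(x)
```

Unlike `match`, `search` isn't anchored — it looks for the pattern anywhere in the string.
The match spans [1:8] → '<<8me>>'.

<<8me>>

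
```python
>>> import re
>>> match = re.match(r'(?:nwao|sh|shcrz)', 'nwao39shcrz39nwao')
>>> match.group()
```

`re.match` only tries the pattern at the start of the string.
The match spans [0:4] → 'nwao'.

'nwao'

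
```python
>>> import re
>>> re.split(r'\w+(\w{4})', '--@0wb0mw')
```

['--@', 'b0mw', '']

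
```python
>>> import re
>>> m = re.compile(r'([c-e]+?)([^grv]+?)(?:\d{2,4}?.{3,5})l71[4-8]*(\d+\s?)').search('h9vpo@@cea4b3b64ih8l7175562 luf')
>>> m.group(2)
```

'ea4b3b'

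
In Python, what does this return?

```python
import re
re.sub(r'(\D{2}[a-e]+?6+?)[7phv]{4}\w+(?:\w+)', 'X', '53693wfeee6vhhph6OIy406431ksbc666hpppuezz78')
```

Pattern: exactly 2 of a non-digit, then one or more of a character in [a-e] (lazy), then one or more of the literal '6' (lazy) (captured); then exactly 4 of one of [7phv], then one or more of a word character; then one or more of a word character (non-capturing group).
Matches: at [5:43] → 'wfeee6vhhph6OIy406431ksbc666hpppuezz78'.
Every occurrence is swapped for 'X'.

'53693X'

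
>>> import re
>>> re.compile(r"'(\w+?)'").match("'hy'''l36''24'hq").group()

"'hy'"

`re.match` only tries the pattern at the start of the string.
The match spans [0:4] → "'hy'".
Captured: group 1 = 'hy'.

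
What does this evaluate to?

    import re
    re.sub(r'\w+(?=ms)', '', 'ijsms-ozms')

The lookaround is zero-width — it requires the adjacent text to match without consuming it, so the asserted text isn't part of the match.
Matches: at [0:3] → 'ijs'; at [6:8] → 'oz'.
Every occurrence is swapped for ''.

'ms-ms'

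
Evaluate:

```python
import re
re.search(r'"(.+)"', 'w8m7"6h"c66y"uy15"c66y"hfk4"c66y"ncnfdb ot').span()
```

(4, 33)

The match spans [4:33] → '"6h"c66y"uy15"c66y"hfk4"c66y"'.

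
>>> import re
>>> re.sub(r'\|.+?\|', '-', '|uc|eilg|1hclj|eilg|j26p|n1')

Every occurrence is swapped for '-'.

'-eilg-eilg-n1'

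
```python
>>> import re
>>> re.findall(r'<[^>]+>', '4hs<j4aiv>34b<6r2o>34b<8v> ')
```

Walking the string: at [3:10] → '<j4aiv>'; at [13:19] → '<6r2o>'; at [22:26] → '<8v>'.
`findall` yields the raw match text (3 of them) because the pattern has no groups.

['<j4aiv>', '<6r2o>', '<8v>']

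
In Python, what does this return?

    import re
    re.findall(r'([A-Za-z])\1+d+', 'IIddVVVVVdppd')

['I', 'V', 'p']

`\1` has to match the exact text group 1 already captured.
Because there's exactly one group, `findall` drops the full match and keeps group 1 from each hit.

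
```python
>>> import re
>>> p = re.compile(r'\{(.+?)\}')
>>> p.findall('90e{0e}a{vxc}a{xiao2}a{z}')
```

['0e', 'vxc', 'xiao2', 'z']

Matches: at [3:7] match '{0e}', group 1 = '0e'; at [8:13] match '{vxc}', group 1 = 'vxc'; at [14:21] match '{xiao2}', group 1 = 'xiao2'; at [22:25] match '{z}', group 1 = 'z'.
`findall` collects group 1 from each match (4 total).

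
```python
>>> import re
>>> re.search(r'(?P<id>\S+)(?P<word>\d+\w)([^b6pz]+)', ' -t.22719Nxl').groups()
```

('-t.2271', '9N', 'xl')

This matches one or more of a non-whitespace character (captured as 'id'); then one or more of a digit, then a word character (captured as 'word'); then one or more of any character except [b6pz] (captured).
`search` walks the string left to right and returns the first match it finds.
The match spans [1:12] → '-t.22719Nxl'.
Captured: group 1 = '-t.2271', group 2 = '9N', group 3 = 'xl'.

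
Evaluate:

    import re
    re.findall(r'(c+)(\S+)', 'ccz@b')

[('cc', 'z@b')]

This matches one or more of a literal 'c' (captured); then one or more of a non-whitespace character (captured).
Multiple groups make `findall` return tuples — one 2-tuple for the one match.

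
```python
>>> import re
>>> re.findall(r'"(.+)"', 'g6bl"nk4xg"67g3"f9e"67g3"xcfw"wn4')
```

Scanning left to right: at [4:30] match '"nk4xg"67g3"f9e"67g3"xcfw"', group 1 = 'nk4xg"67g3"f9e"67g3"xcfw'.
`findall` collects group 1 from the one match (1 total).

['nk4xg"67g3"f9e"67g3"xcfw']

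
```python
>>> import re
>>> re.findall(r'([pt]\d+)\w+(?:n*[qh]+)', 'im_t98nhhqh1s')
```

This matches one of [pt], then one or more of a digit (captured); then one or more of a word character; then zero or more of the literal 'n', then one or more of one of [qh] (non-capturing group).
One capturing group, so `findall` returns just the captured substring from the one match — 1 in all.

['t98']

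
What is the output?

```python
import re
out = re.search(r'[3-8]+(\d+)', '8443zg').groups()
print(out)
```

The match spans [0:4] → '8443'.
Captured: group 1 = '3'.

('3',)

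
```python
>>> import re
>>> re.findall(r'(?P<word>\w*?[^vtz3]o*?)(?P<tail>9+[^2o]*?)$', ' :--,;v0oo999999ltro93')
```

`findall` packs the 2 group values into a tuple for every match.

[('v0oo999999ltro', '93')]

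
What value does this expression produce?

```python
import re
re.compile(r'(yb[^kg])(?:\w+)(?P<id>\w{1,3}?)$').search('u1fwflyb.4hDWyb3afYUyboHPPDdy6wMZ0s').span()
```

(6, 35)

Pattern: the literal 'yb', then any character except [kg] (captured); then one or more of a word character (non-capturing group); then 1 to 3 of a word character (lazy) (captured as 'id'); then anchored at the end.
Unlike `match`, `search` isn't anchored — it looks for the pattern anywhere in the string.
The match spans [6:35] → 'yb.4hDWyb3afYUyboHPPDdy6wMZ0s'.
Captured: group 1 = 'yb.', group 2 = 's'.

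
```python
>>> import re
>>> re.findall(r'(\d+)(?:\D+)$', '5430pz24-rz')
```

['24']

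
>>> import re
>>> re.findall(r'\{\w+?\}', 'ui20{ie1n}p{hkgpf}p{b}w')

['{ie1n}', '{hkgpf}', '{b}']

Scanning left to right: at [4:10] → '{ie1n}'; at [11:18] → '{hkgpf}'; at [19:22] → '{b}'.
No capturing groups, so `findall` returns the 3 full match strings.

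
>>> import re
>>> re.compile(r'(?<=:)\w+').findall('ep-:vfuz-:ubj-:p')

['vfuz', 'ubj', 'p']

The `(?=…)`/`(?<=…)` assertion just peeks at neighbouring text; it doesn't advance the match position.
No capturing groups, so `findall` returns the 3 full match strings.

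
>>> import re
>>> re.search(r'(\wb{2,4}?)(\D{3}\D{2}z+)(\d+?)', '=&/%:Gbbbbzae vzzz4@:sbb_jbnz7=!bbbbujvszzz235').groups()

The match spans [5:19] → 'Gbbbbzae vzzz4'.
Captured: group 1 = 'Gbbbb', group 2 = 'zae vzzz', group 3 = '4'.

('Gbbbb', 'zae vzzz', '4')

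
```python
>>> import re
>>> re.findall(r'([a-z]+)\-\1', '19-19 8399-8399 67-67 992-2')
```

One capturing group, so `findall` returns just the captured substring from each match — 0 in all.
Nothing in the string satisfies the pattern, so the list is empty.

[]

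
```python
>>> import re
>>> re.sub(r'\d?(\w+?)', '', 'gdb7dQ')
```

This matches optionally a digit; then one or more of a word character (lazy) (captured).
Matches: at [0:1] → 'g'; at [1:2] → 'd'; at [2:3] → 'b'; at [3:5] → '7d'; at [5:6] → 'Q'.
Every occurrence is swapped for ''.

''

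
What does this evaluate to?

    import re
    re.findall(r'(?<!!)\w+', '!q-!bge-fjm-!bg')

['ge', 'fjm', 'g']

`(?!…)`/`(?<!…)` only lets a position through if the neighbouring text does NOT match; no characters are consumed.
No capturing groups, so `findall` returns the 3 full match strings.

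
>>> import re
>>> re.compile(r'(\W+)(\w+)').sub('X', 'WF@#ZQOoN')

'WFX'

Pattern: one or more of a non-word character (captured); then one or more of a word character (captured).
Matches: at [2:9] → '@#ZQOoN'.
Every occurrence is swapped for 'X'.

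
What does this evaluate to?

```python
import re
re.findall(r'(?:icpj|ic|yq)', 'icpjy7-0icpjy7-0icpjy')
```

['icpj', 'icpj', 'icpj']

`|` is ordered: at each position the engine commits to the first alternative that works.
`findall` yields the raw match text (3 of them) because the pattern has no groups.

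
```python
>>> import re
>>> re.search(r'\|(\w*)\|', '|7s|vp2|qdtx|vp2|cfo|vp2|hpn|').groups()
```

`search` walks the string left to right and returns the first match it finds.
The match spans [0:4] → '|7s|'.
Captured: group 1 = '7s'.

('7s',)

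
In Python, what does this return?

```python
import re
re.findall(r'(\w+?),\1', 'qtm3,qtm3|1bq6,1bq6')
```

`\1` is not a pattern — it's the concrete string captured by group 1, re-applied verbatim.
Walking the string: at [0:9] match 'qtm3,qtm3', group 1 = 'qtm3'; at [10:19] match '1bq6,1bq6', group 1 = '1bq6'.
With a single group, `findall` returns only what that group captured — 2 items.

['qtm3', '1bq6']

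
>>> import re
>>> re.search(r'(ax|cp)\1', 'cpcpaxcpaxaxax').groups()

The match spans [0:4] → 'cpcp'.
Captured: group 1 = 'cp'.

('cp',)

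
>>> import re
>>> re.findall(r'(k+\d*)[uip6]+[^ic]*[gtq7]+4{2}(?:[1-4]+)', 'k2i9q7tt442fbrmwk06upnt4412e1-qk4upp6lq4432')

['k2']

The pattern matches one or more of the literal 'k', then zero or more of a digit (captured); then one or more of one of [uip6]; then zero or more of any character except [ic], then one or more of one of [gtq7], then exactly 2 of a literal '4'; then one or more of a character in [1-4] (non-capturing group).
Scanning left to right: at [0:43] match 'k2i9q7tt442fbrmwk06upnt4412e1-qk4upp6lq4432', group 1 = 'k2'.
Because there's exactly one group, `findall` drops the full match and keeps group 1 from the one hit.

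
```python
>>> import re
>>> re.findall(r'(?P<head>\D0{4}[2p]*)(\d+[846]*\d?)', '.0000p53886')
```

This matches a non-digit, then exactly 4 of a literal '0', then zero or more of one of [2p] (captured as 'head'); then one or more of a digit, then zero or more of one of [846], then optionally a digit (captured).
Matches: at [0:11] match '.0000p53886', groups = ('.0000p', '53886').
Multiple groups make `findall` return tuples — one 2-tuple for the one match.

[('.0000p', '53886')]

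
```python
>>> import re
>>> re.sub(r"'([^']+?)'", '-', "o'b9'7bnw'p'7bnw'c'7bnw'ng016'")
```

Matches: at [1:5] → "'b9'"; at [9:12] → "'p'"; at [16:19] → "'c'"; at [23:30] → "'ng016'".
Every occurrence is swapped for '-'.

'o-7bnw-7bnw-7bnw-'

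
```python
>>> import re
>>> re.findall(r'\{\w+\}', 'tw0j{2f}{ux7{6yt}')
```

Walking the string: at [4:8] → '{2f}'; at [12:17] → '{6yt}'.
No capturing groups, so `findall` returns the 2 full match strings.

['{2f}', '{6yt}']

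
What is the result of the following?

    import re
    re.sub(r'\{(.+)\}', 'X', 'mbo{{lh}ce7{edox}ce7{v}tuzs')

'mboXtuzs'

Matches: at [3:23] → '{{lh}ce7{edox}ce7{v}'.
`sub` substitutes 'X' at each match site.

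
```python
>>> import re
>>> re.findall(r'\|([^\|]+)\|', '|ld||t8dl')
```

['ld']

One capturing group, so `findall` returns just the captured substring from the one match — 1 in all.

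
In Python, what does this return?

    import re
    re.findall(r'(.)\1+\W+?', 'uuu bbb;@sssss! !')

['u', 'b', 's']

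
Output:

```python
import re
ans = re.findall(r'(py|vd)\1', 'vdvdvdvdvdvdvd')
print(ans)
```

['vd', 'vd', 'vd']

After group 1 captures some text, `\1` only succeeds where that same text appears again.
Walking the string: at [0:4] match 'vdvd', group 1 = 'vd'; at [4:8] match 'vdvd', group 1 = 'vd'; at [8:12] match 'vdvd', group 1 = 'vd'.
`findall` collects group 1 from each match (3 total).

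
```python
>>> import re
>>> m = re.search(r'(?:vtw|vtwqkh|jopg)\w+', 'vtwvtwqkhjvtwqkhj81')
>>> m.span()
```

(0, 19)

The match spans [0:19] → 'vtwvtwqkhjvtwqkhj81'.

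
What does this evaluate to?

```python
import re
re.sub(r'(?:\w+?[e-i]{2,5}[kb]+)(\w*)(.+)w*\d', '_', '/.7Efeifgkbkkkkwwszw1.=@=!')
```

This matches one or more of a word character (lazy), then 2 to 5 of a character in [e-i], then one or more of one of [kb] (non-capturing group); then zero or more of a word character (captured); then one or more of any character (captured); then zero or more of the literal 'w', then a digit.
Matches: at [2:21] → '7Efeifgkbkkkkwwszw1'.
Each match is replaced by '_'.

'/._.=@=!'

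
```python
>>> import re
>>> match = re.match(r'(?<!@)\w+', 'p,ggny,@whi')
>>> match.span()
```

(0, 1)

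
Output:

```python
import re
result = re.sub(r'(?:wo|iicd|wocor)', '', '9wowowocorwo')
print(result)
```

9cor

`|` is ordered: at each position the engine commits to the first alternative that works.
Each match is replaced by ''.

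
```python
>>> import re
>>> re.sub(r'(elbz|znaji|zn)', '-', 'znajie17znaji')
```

'-e17-'

Alternation isn't longest-match — the leftmost alternative that fits at this position is chosen.
`sub` substitutes '-' at each match site.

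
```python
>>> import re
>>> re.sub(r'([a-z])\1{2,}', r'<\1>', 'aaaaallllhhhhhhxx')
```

`\1` is not a pattern — it's the concrete string captured by group 1, re-applied verbatim.
Matches: at [0:5] → 'aaaaa'; at [5:9] → 'llll'; at [9:15] → 'hhhhhh'.
The replacement refers to a captured group, so each match is rewritten using its own captured text.

'<a><l><h>xx'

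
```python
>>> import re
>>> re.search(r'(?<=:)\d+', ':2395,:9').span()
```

The positive lookaround only admits positions where the adjacent text matches; those characters stay outside the span.
Unlike `match`, `search` isn't anchored — it looks for the pattern anywhere in the string.
The match spans [1:5] → '2395'.

(1, 5)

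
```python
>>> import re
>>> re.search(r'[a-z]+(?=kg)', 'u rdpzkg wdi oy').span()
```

The positive lookaround only admits positions where the adjacent text matches; those characters stay outside the span.
The match spans [2:6] → 'rdpz'.

(2, 6)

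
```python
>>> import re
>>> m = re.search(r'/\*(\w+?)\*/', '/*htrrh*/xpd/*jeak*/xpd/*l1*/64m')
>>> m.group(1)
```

The match spans [0:9] → '/*htrrh*/'.
Captured: group 1 = 'htrrh'.

'htrrh'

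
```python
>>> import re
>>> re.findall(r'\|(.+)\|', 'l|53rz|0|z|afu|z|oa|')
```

['53rz|0|z|afu|z|oa']

Because there's exactly one group, `findall` drops the full match and keeps group 1 from the one hit.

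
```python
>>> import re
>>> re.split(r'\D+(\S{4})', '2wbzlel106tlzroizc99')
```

['2', '106t', '', 'zc99', '']

This matches one or more of a non-digit; then exactly 4 of a non-whitespace character (captured).
Matches to split on: at [1:11] → 'wbzlel106t'; at [11:20] → 'lzroizc99'.
`re.split` interleaves the captured-group text with the surrounding fragments.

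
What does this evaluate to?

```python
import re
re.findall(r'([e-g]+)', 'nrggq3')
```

['gg']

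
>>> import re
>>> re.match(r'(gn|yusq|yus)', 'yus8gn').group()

`match` is anchored at position 0; if the pattern doesn't fit there, it returns None.
The match spans [0:3] → 'yus'.

'yus'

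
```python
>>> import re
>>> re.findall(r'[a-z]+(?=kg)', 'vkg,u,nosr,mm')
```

['v']

Lookahead/lookbehind check context without consuming it, so the matched span excludes the asserted characters.
`findall` yields the raw match text (1 of them) because the pattern has no groups.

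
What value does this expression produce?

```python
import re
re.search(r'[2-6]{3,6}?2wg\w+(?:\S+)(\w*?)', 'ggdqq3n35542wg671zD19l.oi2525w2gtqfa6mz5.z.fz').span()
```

The pattern matches 3 to 6 of a character in [2-6] (lazy), then the literal '2wg', then one or more of a word character; then one or more of a non-whitespace character (non-capturing group); then zero or more of a word character (lazy) (captured).
Unlike `match`, `search` isn't anchored — it looks for the pattern anywhere in the string.
The match spans [7:45] → '35542wg671zD19l.oi2525w2gtqfa6mz5.z.fz'.
Captured: group 1 = ''.

(7, 45)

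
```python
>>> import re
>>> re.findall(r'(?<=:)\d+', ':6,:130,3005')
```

['6', '130']

Because the assertion is zero-width, the text it checks is not consumed and won't appear in the result.
Walking the string: at [1:2] → '6'; at [4:7] → '130'.
`findall` yields the raw match text (2 of them) because the pattern has no groups.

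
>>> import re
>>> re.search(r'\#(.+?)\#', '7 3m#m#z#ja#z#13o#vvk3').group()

A non-greedy quantifier consumes as few characters as it can — just enough that the remainder of the pattern still matches from where it stops; whatever follows it matches normally.
The match spans [4:7] → '#m#'.

'#m#'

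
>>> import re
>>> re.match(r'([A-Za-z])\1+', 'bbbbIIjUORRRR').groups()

`\1` is not a pattern — it's the concrete string captured by group 1, re-applied verbatim.
`re.match` won't scan ahead — the pattern has to work from the very first character.
The match spans [0:4] → 'bbbb'.
Captured: group 1 = 'b'.

('b',)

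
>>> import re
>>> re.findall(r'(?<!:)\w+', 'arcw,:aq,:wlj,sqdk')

['arcw', 'q', 'lj', 'sqdk']

A negative assertion filters positions out without eating any characters.
With no groups in the pattern, `findall` gives back each whole match — 4 here.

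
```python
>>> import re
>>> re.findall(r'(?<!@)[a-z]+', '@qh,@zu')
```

The negative lookaround is zero-width — it rules out positions where the adjacent text would match, without consuming anything.
Matches: at [2:3] → 'h'; at [6:7] → 'u'.
No capturing groups, so `findall` returns the 2 full match strings.

['h', 'u']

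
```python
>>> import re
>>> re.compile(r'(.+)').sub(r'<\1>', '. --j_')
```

'<. --j_>'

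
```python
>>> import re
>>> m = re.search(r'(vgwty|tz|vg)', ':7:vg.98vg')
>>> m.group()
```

'vg'

Unlike `match`, `search` isn't anchored — it looks for the pattern anywhere in the string.
The match spans [3:5] → 'vg'.
Captured: group 1 = 'vg'.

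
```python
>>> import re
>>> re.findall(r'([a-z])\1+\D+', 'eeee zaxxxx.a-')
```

['e']

The backreference `\1` re-matches whatever the first group consumed, character for character.
Scanning left to right: at [0:14] match 'eeee zaxxxx.a-', group 1 = 'e'.
Because there's exactly one group, `findall` drops the full match and keeps group 1 from the one hit.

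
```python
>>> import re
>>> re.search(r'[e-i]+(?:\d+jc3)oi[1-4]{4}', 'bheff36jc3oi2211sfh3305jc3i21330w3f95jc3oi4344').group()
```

'heff36jc3oi2211'

Pattern: one or more of a character in [e-i]; then one or more of a digit, then the literal 'jc3' (non-capturing group); then the literal 'oi', then exactly 4 of a character in [1-4].
`re.search` tries every starting position until one works.
The match spans [1:16] → 'heff36jc3oi2211'.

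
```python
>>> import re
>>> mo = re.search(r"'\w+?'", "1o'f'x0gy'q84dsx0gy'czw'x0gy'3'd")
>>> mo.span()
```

`re.search` scans for the first position where the pattern succeeds.
The match spans [2:5] → "'f'".

(2, 5)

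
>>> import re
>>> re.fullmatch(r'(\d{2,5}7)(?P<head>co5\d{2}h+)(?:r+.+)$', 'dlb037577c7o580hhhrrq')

None

`re.fullmatch` requires the pattern to consume the entire string.
Here there's no way to consume every character, so the call returns None.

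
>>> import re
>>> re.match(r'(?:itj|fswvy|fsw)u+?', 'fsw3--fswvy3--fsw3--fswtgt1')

`re.match` won't scan ahead — the pattern has to work from the very first character.
Here the pattern fails at index 0, so the call returns None.

None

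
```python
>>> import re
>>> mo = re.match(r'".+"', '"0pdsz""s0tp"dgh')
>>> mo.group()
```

'"0pdsz""s0tp"'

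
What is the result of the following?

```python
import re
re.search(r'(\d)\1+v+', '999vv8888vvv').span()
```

`\1` has to match the exact text group 1 already captured.
`search` walks the string left to right and returns the first match it finds.
The match spans [0:5] → '999vv'.
Captured: group 1 = '9'.

(0, 5)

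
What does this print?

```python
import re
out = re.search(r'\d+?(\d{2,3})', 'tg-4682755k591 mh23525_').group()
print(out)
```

4682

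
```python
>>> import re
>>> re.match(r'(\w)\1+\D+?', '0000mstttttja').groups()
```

('0',)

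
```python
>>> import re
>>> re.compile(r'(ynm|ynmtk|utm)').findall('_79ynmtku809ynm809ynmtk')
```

The regex engine tests alternatives in the order written; an earlier branch that matches wins even if a later one would match more.
Scanning left to right: at [3:6] match 'ynm', group 1 = 'ynm'; at [12:15] match 'ynm', group 1 = 'ynm'; at [18:21] match 'ynm', group 1 = 'ynm'.
Because there's exactly one group, `findall` drops the full match and keeps group 1 from each hit.

['ynm', 'ynm', 'ynm']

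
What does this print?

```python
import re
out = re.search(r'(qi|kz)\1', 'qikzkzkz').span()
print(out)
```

`\1` is not a pattern — it's the concrete string captured by group 1, re-applied verbatim.
The match spans [2:6] → 'kzkz'.

(2, 6)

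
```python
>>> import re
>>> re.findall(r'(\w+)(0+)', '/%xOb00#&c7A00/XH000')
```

The pattern matches one or more of a word character (captured); then one or more of a literal '0' (captured).
`findall` packs the 2 group values into a tuple for every match.

[('xOb0', '0'), ('c7A0', '0'), ('XH00', '0')]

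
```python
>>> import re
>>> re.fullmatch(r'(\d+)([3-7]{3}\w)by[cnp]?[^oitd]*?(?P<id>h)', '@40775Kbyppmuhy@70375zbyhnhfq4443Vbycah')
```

The pattern matches one or more of a digit (captured); then exactly 3 of a character in [3-7], then a word character (captured); then the literal 'by', then optionally one of [cnp], then zero or more of any character except [oitd] (lazy); then a literal 'h' (captured as 'id').
For `fullmatch`, every character of the input must be accounted for by the pattern.
Here there's no way to consume every character, so the call returns None.

None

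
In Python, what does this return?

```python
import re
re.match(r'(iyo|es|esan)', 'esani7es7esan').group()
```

'es'

`re.match` only tries the pattern at the start of the string.
The match spans [0:2] → 'es'.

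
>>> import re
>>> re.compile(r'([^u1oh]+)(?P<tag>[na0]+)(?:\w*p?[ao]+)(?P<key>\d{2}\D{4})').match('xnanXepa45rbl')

`match` is anchored at position 0; if the pattern doesn't fit there, it returns None.
Here the pattern fails at index 0, so the call returns None.

None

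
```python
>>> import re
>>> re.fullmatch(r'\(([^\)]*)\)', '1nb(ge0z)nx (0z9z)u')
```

None

`fullmatch` succeeds only if the pattern covers the string from start to end.
Here the string isn't matched end-to-end, so the call returns None.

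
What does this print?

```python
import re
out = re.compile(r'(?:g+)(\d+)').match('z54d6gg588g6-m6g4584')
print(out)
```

None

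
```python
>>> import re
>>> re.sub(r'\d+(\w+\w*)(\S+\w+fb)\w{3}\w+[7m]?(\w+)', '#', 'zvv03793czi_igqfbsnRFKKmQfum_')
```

'zvv#'

Each match is replaced by '#'.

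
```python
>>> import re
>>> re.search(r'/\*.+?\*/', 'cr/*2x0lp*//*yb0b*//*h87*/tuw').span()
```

(2, 11)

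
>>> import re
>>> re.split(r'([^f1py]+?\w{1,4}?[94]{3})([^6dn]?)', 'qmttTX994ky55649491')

This matches one or more of any character except [f1py] (lazy), then 1 to 4 of a word character (lazy), then exactly 3 of one of [94] (captured); then optionally any character except [6dn] (captured).
Lazy quantifiers expand one character at a time until the remainder of the pattern can match.
Matches to split on: at [0:10] → 'qmttTX994k'; at [11:18] → '5564949'.
`re.split` interleaves the captured-group text with the surrounding fragments.

['', 'qmttTX994', 'k', 'y', '556494', '9', '1']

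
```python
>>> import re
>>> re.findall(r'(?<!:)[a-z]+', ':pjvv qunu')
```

Because the assertion is negative and zero-width, positions next to the forbidden text are skipped.
Since nothing is captured, `findall` lists the 2 matched substrings directly.

['jvv', 'qunu']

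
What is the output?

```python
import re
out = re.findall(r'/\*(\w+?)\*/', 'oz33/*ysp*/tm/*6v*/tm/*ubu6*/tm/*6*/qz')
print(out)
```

Scanning left to right: at [4:11] match '/*ysp*/', group 1 = 'ysp'; at [13:19] match '/*6v*/', group 1 = '6v'; at [21:29] match '/*ubu6*/', group 1 = 'ubu6'; at [31:36] match '/*6*/', group 1 = '6'.
`findall` collects group 1 from each match (4 total).

['ysp', '6v', 'ubu6', '6']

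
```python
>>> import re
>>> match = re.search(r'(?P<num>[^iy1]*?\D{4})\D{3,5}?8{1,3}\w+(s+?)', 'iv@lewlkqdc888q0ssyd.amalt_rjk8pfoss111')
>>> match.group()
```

'v@lewlkqdc888q0ss'

This matches zero or more of any character except [iy1] (lazy), then exactly 4 of a non-digit (captured as 'num'); then 3 to 5 of a non-digit (lazy), then 1 to 3 of a literal '8'; then one or more of a word character; then one or more of a literal 's' (lazy) (captured).
The match spans [1:18] → 'v@lewlkqdc888q0ss'.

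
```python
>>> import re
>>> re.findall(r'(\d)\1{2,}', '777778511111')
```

['7', '1']

`\1` is not a pattern — it's the concrete string captured by group 1, re-applied verbatim.
Scanning left to right: at [0:5] match '77777', group 1 = '7'; at [7:12] match '11111', group 1 = '1'.
With a single group, `findall` returns only what that group captured — 2 items.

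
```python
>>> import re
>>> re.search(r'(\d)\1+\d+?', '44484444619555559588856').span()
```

(0, 4)

After group 1 captures some text, `\1` only succeeds where that same text appears again.
Unlike `match`, `search` isn't anchored — it looks for the pattern anywhere in the string.
The match spans [0:4] → '4448'.
Captured: group 1 = '4'.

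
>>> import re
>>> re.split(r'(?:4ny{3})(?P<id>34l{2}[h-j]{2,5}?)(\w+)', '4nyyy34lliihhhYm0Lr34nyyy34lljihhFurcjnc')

The pattern matches the literal '4n', then exactly 3 of the literal 'y' (non-capturing group); then the literal '34', then exactly 2 of a literal 'l', then 2 to 5 of a character in [h-j] (lazy) (captured as 'id'); then one or more of a word character (captured).
Because the pattern has a capturing group, `split` also inserts each captured text between the pieces.

['', '34llii', 'hhhYm0Lr34nyyy34lljihhFurcjnc', '']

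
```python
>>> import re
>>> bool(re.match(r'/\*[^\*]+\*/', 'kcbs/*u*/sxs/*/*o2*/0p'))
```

False

`re.match` only tries the pattern at the start of the string.
Here the string doesn't start with a match, so the call returns None, and `bool(None)` is False.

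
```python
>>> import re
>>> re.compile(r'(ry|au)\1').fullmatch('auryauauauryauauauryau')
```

`fullmatch` succeeds only if the pattern covers the string from start to end.
Here the pattern can't cover the whole string, so the call returns None.

None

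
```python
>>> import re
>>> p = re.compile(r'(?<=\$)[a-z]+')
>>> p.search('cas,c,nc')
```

The lookaround is zero-width — it requires the adjacent text to match without consuming it, so the asserted text isn't part of the match.
Unlike `match`, `search` isn't anchored — it looks for the pattern anywhere in the string.
Here nothing in the string fits, so the call returns None.

None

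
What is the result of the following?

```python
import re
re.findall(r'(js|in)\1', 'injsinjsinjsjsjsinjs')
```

['js']

The backreference `\1` re-matches whatever the first group consumed, character for character.
With a single group, `findall` returns only what that group captured — 1 item.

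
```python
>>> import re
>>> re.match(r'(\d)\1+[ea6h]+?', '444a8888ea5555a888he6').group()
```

'444a'

`match` is anchored at position 0; if the pattern doesn't fit there, it returns None.
The match spans [0:4] → '444a'.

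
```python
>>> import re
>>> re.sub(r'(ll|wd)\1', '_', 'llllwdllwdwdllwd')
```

A backreference is literal: `\1` must see the identical characters the first group matched.
Every occurrence is swapped for '_'.

'_wdll_llwd'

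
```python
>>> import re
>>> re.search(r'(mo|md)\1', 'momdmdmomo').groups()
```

`\1` is not a pattern — it's the concrete string captured by group 1, re-applied verbatim.
`search` walks the string left to right and returns the first match it finds.
The match spans [2:6] → 'mdmd'.
Captured: group 1 = 'md'.

('md',)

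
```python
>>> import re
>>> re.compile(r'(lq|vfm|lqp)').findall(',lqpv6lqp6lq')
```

['lq', 'lq', 'lq']

`|` is ordered: at each position the engine commits to the first alternative that works.
Walking the string: at [1:3] match 'lq', group 1 = 'lq'; at [6:8] match 'lq', group 1 = 'lq'; at [10:12] match 'lq', group 1 = 'lq'.
Because there's exactly one group, `findall` drops the full match and keeps group 1 from each hit.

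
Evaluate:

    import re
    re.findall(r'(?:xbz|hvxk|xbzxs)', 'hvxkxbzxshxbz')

The regex engine tests alternatives in the order written; an earlier branch that matches wins even if a later one would match more.
With no groups in the pattern, `findall` gives back each whole match — 3 here.

['hvxk', 'xbz', 'xbz']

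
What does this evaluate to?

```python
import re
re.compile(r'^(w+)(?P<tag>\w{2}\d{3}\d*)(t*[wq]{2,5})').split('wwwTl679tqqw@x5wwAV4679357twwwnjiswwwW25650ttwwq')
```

['', 'www', 'Tl679', 'tqqw', '@x5wwAV4679357twwwnjiswwwW25650ttwwq']

The pattern matches anchored at the start of the string; then one or more of a literal 'w' (captured); then exactly 2 of a word character, then exactly 3 of a digit, then zero or more of a digit (captured as 'tag'); then zero or more of a literal 't', then 2 to 5 of one of [wq] (captured).
Matches to split on: at [0:12] → 'wwwTl679tqqw'.
`re.split` interleaves the captured-group text with the surrounding fragments.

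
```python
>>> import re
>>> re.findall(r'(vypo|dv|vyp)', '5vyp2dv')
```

['vyp', 'dv']

With a single group, `findall` returns only what that group captured — 2 items.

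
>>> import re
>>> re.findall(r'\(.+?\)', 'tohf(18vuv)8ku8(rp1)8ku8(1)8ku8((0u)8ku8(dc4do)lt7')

The `?` after the quantifier makes it lazy — it takes as little as possible before letting the rest of the pattern try.
Walking the string: at [4:11] → '(18vuv)'; at [15:20] → '(rp1)'; at [24:27] → '(1)'; at [31:36] → '((0u)'; at [40:47] → '(dc4do)'.
With no groups in the pattern, `findall` gives back each whole match — 5 here.

['(18vuv)', '(rp1)', '(1)', '((0u)', '(dc4do)']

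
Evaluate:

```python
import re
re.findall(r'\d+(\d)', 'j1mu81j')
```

Pattern: one or more of a digit; then a digit (captured).
One capturing group, so `findall` returns just the captured substring from the one match — 1 in all.

['1']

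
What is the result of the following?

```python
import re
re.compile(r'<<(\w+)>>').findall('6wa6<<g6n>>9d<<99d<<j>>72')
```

Walking the string: at [4:11] match '<<g6n>>', group 1 = 'g6n'; at [18:23] match '<<j>>', group 1 = 'j'.
With a single group, `findall` returns only what that group captured — 2 items.

['g6n', 'j']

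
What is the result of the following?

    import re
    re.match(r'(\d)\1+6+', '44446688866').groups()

('4',)

A backreference is literal: `\1` must see the identical characters the first group matched.
`re.match` won't scan ahead — the pattern has to work from the very first character.
The match spans [0:6] → '444466'.
Captured: group 1 = '4'.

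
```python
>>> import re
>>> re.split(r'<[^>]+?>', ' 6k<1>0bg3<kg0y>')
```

[' 6k', '0bg3', '']

Splitting on the pattern gives 3 pieces.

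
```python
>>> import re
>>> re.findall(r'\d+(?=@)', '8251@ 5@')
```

The positive lookaround only admits positions where the adjacent text matches; those characters stay outside the span.
Since nothing is captured, `findall` lists the 2 matched substrings directly.

['8251', '5']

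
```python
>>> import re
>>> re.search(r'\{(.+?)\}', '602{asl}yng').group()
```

The match spans [3:8] → '{asl}'.

'{asl}'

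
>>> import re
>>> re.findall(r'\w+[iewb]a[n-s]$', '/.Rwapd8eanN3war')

['Rwapd8eanN3war']

This matches one or more of a word character; then one of [iewb], then the literal 'a', then a character in [n-s]; then anchored at the end.
Walking the string: at [2:16] → 'Rwapd8eanN3war'.
No capturing groups, so `findall` returns the 1 full match string.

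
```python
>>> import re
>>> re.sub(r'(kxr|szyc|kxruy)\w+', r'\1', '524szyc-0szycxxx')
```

`\1` in the replacement pulls in group 1's text for each match.

'524szyc-0szyc'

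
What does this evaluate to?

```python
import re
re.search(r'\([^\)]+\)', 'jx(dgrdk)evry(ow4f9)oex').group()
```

`search` walks the string left to right and returns the first match it finds.
The match spans [2:9] → '(dgrdk)'.

'(dgrdk)'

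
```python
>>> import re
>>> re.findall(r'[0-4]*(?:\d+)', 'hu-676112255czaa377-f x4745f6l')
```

The pattern matches zero or more of a character in [0-4]; then one or more of a digit (non-capturing group).
Scanning left to right: at [3:12] → '676112255'; at [16:19] → '377'; at [23:27] → '4745'; at [28:29] → '6'.
With no groups in the pattern, `findall` gives back each whole match — 4 here.

['676112255', '377', '4745', '6']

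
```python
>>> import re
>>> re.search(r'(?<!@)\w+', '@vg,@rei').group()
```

The negative lookahead/lookbehind blocks any match where the forbidden context is present.
The match spans [2:3] → 'g'.

'g'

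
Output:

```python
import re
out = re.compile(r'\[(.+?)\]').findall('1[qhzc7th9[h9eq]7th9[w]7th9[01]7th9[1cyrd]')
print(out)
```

['qhzc7th9[h9eq', 'w', '01', '1cyrd']

With the lazy modifier that quantifier settles for the fewest repetitions that let the rest of the pattern succeed (the atoms after it are unaffected and can still be greedy).
`findall` collects group 1 from each match (4 total).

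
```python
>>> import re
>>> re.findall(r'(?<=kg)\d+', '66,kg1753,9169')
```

The `(?=…)`/`(?<=…)` assertion just peeks at neighbouring text; it doesn't advance the match position.
`findall` yields the raw match text (1 of them) because the pattern has no groups.

['1753']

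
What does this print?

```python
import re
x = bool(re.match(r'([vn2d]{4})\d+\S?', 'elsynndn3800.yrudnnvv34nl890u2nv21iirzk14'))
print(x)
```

This matches exactly 4 of one of [vn2d] (captured); then one or more of a digit, then optionally a non-whitespace character.
With `match`, the pattern is implicitly anchored at the beginning.
Here the pattern fails at index 0, so the call returns None, and `bool(None)` is False.

False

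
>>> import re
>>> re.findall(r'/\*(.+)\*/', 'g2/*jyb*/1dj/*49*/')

`findall` collects group 1 from the one match (1 total).

['jyb*/1dj/*49']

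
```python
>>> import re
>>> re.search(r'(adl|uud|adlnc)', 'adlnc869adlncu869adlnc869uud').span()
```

(0, 3)

Branches in `(...|...)` are attempted left-to-right; the first branch that allows the whole pattern to succeed is taken.
Unlike `match`, `search` isn't anchored — it looks for the pattern anywhere in the string.
The match spans [0:3] → 'adl'.
Captured: group 1 = 'adl'.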